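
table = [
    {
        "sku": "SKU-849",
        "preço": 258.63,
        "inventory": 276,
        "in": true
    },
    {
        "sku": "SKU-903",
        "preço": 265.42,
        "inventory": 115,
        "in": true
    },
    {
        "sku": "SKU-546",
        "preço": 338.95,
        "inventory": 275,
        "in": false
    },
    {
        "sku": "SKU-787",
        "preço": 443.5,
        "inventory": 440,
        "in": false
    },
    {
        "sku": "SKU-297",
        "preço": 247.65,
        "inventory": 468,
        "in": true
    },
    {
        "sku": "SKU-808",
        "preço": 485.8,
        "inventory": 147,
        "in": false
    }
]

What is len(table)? 6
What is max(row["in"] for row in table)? True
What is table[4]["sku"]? "SKU-297"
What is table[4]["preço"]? 247.65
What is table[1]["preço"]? 265.42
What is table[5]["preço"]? 485.8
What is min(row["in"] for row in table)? False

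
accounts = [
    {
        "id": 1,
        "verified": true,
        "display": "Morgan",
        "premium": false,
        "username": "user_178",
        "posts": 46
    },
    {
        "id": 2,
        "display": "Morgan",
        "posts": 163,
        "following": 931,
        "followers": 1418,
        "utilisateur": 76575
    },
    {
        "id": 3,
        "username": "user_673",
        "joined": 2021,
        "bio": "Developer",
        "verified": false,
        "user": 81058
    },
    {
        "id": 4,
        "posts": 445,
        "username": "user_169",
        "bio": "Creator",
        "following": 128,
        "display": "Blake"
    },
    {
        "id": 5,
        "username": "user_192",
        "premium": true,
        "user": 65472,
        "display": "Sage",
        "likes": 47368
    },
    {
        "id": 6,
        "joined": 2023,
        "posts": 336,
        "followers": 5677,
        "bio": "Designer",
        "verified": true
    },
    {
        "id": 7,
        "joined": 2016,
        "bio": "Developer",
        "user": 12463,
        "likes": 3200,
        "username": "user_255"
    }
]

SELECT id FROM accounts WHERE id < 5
[1, 2, 3, 4]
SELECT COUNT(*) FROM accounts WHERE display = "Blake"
1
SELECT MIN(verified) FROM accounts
False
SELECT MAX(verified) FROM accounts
True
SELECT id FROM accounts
[1, 2, 3, 4, 5, 6, 7]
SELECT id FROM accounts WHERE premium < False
[]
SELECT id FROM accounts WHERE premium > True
[]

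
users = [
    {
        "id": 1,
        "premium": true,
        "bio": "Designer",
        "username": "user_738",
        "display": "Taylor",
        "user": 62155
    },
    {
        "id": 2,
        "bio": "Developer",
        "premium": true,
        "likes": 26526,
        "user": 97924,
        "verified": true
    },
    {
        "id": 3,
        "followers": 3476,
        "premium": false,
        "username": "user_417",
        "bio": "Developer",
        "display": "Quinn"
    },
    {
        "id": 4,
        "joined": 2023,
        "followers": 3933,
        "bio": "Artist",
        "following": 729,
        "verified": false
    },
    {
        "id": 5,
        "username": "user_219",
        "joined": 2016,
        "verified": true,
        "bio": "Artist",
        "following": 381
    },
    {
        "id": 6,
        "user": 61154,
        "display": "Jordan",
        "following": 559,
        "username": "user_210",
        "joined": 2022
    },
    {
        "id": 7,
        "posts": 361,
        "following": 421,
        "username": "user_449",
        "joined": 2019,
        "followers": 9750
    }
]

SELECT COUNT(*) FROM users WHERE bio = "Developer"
2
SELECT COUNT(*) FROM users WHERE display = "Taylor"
1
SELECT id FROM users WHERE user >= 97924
[2]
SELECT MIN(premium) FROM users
False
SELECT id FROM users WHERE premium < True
[3]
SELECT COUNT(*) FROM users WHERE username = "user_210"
1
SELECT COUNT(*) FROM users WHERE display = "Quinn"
1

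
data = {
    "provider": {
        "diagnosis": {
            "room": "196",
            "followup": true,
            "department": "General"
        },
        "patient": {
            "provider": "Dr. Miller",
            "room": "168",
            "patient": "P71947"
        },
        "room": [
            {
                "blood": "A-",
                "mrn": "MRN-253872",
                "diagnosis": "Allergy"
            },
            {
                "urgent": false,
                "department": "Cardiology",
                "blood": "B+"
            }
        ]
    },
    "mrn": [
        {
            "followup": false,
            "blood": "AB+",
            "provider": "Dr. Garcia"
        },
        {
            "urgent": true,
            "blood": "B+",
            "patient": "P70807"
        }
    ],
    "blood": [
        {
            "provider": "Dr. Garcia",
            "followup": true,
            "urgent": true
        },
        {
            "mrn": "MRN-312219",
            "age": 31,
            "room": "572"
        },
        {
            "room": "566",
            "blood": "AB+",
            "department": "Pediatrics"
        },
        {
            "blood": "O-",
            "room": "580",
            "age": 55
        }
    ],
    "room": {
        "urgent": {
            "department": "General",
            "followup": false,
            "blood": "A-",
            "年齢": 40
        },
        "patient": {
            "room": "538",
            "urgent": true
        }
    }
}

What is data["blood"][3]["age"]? 55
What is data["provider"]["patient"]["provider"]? "Dr. Miller"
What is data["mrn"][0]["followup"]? False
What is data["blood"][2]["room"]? "566"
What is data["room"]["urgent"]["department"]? "General"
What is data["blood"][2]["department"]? "Pediatrics"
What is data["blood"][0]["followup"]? True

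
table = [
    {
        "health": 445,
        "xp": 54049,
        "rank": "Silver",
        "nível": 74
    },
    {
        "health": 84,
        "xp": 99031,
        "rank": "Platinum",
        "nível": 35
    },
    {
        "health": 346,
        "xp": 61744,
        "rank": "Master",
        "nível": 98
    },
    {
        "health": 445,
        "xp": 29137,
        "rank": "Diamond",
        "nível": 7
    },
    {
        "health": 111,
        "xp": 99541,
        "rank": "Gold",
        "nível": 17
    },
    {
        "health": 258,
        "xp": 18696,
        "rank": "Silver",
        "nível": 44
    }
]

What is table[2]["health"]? 346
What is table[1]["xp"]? 99031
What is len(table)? 6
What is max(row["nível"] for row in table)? 98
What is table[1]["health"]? 84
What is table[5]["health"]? 258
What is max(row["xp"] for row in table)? 99541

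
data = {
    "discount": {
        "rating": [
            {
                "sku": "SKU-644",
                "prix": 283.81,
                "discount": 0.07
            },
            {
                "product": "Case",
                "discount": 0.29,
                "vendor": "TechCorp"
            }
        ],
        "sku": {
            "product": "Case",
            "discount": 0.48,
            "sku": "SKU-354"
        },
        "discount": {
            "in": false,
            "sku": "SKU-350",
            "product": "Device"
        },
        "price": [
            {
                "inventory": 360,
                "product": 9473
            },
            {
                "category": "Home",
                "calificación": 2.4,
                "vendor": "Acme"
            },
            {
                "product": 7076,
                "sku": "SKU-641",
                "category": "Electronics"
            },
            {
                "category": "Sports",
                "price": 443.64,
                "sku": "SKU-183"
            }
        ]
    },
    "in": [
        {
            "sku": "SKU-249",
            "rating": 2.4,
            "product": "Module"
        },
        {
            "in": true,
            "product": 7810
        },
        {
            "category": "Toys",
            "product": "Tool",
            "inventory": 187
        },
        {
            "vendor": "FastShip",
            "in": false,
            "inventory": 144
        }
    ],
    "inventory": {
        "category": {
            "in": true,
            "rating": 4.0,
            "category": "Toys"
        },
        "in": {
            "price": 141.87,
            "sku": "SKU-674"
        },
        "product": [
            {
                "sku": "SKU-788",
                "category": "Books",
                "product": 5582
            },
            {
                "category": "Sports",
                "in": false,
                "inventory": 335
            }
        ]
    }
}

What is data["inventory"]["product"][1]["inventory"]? 335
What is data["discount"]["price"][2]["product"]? 7076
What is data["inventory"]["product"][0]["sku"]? "SKU-788"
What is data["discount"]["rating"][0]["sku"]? "SKU-644"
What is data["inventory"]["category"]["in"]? True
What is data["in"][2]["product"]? "Tool"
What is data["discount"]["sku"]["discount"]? 0.48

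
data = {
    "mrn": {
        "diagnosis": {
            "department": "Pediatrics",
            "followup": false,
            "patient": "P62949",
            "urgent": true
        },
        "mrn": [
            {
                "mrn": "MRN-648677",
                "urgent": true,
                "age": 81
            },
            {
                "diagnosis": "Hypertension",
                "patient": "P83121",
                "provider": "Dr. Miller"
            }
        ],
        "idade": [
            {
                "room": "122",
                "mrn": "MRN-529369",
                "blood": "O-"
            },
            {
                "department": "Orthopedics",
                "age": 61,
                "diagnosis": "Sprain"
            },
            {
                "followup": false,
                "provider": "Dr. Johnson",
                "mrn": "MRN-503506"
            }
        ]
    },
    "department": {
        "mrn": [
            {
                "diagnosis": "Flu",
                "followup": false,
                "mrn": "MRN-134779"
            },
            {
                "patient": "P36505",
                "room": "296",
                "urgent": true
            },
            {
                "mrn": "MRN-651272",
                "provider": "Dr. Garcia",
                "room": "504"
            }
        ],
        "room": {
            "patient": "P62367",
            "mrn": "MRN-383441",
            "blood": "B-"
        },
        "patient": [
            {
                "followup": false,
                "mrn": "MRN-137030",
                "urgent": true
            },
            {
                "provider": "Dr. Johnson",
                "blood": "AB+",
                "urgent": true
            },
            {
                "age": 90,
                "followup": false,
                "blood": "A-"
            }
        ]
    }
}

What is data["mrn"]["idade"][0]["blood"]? "O-"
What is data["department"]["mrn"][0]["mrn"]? "MRN-134779"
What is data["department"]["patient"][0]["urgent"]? True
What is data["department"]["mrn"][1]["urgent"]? True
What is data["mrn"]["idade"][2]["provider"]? "Dr. Johnson"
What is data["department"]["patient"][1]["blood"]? "AB+"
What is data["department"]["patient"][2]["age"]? 90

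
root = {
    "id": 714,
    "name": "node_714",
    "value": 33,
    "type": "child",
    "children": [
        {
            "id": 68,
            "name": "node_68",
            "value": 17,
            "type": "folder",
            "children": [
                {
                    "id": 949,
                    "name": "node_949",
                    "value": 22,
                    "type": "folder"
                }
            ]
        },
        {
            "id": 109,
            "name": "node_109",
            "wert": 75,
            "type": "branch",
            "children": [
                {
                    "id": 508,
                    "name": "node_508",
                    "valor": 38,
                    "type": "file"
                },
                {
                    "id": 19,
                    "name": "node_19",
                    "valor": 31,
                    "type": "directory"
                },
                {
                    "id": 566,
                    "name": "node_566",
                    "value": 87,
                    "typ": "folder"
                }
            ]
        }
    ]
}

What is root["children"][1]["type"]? "branch"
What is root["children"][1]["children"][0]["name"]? "node_508"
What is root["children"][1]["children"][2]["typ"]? "folder"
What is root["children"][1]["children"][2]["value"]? 87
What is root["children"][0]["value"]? 17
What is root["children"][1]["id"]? 109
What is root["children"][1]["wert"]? 75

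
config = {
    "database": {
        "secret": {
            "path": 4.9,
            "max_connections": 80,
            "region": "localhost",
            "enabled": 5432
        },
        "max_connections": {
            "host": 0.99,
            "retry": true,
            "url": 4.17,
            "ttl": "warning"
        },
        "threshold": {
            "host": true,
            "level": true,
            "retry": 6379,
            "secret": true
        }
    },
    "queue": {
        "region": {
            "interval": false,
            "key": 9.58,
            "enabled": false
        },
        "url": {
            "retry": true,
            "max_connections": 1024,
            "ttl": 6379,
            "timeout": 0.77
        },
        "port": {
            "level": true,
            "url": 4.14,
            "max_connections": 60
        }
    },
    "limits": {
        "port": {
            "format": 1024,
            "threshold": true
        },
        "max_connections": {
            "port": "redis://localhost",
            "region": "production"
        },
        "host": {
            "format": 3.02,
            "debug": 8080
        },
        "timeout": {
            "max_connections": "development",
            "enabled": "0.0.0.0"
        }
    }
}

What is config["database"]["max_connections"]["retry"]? True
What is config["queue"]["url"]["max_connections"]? 1024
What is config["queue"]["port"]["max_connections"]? 60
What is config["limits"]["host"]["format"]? 3.02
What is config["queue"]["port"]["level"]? True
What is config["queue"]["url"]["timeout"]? 0.77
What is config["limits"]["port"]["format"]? 1024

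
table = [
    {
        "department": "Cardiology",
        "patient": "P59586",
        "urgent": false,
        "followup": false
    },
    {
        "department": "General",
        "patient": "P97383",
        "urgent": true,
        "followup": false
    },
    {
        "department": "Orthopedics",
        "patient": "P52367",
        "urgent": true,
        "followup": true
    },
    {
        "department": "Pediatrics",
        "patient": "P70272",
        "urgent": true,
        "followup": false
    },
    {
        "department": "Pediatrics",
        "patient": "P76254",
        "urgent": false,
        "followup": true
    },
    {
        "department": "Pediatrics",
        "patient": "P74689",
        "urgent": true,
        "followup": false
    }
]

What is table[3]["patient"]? "P70272"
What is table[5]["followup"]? False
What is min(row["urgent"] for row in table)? False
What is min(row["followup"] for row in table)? False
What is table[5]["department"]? "Pediatrics"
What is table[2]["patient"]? "P52367"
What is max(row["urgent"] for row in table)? True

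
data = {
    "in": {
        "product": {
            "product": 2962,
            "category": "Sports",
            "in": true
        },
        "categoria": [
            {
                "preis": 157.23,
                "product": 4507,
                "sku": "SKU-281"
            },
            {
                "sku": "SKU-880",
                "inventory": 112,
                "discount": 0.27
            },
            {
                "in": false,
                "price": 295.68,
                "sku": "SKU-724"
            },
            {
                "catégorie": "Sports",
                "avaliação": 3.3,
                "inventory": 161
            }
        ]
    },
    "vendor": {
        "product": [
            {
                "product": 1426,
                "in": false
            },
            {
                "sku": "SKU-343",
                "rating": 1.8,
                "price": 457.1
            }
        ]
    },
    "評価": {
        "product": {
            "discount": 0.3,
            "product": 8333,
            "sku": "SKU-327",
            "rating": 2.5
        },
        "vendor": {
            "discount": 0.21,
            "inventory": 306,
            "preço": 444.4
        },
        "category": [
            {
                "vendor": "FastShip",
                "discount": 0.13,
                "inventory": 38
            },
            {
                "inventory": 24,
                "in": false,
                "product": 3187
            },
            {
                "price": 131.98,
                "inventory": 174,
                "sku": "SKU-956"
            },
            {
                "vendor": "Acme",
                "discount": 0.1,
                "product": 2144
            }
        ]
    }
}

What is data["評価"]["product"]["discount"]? 0.3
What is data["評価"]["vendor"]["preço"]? 444.4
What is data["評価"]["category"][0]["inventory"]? 38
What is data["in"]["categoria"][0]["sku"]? "SKU-281"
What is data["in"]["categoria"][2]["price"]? 295.68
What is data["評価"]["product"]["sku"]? "SKU-327"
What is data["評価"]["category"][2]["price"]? 131.98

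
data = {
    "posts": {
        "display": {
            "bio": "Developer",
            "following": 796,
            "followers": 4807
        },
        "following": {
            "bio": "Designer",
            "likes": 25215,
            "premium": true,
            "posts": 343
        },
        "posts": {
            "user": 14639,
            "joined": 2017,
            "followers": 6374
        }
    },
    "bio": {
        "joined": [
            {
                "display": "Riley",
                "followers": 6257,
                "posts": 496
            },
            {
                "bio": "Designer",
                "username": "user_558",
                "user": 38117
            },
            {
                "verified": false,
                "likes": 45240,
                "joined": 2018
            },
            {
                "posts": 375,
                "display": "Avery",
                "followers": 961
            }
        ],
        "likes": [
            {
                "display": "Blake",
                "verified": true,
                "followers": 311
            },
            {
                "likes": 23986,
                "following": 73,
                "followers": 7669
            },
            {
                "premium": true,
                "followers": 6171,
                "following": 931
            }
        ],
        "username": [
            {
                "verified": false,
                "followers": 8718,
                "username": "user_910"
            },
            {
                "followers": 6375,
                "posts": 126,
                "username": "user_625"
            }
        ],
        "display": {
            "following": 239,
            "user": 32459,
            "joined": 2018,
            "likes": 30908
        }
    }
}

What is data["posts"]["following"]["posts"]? 343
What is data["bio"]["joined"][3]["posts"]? 375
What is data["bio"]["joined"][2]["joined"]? 2018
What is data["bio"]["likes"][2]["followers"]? 6171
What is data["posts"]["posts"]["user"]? 14639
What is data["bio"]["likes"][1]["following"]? 73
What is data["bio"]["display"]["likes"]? 30908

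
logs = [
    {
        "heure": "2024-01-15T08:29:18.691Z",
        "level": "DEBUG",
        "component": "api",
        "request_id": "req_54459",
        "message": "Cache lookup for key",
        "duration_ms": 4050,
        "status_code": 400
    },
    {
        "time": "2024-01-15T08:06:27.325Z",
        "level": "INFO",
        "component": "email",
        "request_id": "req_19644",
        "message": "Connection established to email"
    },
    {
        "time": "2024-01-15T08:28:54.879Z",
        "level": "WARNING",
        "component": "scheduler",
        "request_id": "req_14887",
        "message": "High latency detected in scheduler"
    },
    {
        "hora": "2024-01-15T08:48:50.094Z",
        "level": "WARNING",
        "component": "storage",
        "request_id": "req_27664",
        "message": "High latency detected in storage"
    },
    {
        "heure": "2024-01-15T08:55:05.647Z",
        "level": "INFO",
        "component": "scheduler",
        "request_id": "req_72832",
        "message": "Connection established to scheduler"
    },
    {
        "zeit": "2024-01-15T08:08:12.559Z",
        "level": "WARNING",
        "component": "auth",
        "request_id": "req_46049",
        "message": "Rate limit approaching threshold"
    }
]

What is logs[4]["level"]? "INFO"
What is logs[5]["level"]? "WARNING"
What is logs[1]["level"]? "INFO"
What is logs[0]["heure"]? "2024-01-15T08:29:18.691Z"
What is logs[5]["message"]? "Rate limit approaching threshold"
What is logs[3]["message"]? "High latency detected in storage"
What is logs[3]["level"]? "WARNING"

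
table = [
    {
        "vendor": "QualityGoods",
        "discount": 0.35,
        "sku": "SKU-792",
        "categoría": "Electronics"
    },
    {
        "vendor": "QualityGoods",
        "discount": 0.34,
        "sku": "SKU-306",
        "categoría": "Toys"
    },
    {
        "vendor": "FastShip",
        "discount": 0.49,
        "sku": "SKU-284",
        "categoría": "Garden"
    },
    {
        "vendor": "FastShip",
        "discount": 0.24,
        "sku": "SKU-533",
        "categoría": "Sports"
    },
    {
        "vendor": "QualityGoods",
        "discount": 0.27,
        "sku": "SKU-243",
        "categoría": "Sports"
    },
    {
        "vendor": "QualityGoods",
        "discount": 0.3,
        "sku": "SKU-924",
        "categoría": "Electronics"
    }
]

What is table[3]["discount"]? 0.24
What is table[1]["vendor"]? "QualityGoods"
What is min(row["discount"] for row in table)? 0.24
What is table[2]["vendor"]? "FastShip"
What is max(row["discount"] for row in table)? 0.49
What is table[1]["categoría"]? "Toys"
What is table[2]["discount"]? 0.49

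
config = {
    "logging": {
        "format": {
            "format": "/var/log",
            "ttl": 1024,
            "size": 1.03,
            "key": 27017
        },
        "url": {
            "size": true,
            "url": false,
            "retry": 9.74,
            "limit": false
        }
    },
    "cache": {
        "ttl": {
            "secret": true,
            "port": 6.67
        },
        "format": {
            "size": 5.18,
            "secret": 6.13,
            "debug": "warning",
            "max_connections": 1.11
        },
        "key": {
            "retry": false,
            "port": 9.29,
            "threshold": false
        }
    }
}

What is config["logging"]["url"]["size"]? True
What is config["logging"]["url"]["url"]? False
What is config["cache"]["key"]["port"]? 9.29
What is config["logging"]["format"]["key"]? 27017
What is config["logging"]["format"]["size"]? 1.03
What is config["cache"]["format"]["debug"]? "warning"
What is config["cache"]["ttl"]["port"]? 6.67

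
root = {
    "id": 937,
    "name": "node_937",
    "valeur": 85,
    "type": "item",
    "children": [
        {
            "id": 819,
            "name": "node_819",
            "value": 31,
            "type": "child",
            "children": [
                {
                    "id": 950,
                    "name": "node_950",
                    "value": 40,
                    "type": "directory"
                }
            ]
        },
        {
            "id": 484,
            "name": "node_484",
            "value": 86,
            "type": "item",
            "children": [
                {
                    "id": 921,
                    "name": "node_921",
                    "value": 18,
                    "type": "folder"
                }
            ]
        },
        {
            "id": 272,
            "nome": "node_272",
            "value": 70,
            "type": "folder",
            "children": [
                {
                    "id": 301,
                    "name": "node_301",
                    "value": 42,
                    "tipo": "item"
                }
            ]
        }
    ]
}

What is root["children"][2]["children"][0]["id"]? 301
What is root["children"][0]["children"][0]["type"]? "directory"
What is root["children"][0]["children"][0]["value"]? 40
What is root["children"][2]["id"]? 272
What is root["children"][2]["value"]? 70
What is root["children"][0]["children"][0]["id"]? 950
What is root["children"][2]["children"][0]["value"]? 42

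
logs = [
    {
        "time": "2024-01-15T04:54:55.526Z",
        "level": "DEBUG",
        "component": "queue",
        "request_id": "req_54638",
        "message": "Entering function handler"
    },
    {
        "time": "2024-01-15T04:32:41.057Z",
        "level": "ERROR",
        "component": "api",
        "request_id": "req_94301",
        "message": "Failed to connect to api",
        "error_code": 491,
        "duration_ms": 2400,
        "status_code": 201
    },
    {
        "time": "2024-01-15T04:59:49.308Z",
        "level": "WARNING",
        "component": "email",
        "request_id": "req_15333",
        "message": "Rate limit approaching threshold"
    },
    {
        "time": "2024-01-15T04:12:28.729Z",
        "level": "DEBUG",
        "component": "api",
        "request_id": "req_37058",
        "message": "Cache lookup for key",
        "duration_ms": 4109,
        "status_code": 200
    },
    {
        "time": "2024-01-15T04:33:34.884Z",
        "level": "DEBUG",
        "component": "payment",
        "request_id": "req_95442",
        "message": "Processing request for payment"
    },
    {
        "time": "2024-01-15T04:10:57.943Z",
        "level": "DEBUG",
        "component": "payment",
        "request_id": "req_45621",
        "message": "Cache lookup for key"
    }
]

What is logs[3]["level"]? "DEBUG"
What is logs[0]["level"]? "DEBUG"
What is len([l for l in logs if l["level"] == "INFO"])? 0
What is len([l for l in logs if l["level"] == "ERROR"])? 1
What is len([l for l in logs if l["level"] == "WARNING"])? 1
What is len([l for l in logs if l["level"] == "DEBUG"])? 4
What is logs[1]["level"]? "ERROR"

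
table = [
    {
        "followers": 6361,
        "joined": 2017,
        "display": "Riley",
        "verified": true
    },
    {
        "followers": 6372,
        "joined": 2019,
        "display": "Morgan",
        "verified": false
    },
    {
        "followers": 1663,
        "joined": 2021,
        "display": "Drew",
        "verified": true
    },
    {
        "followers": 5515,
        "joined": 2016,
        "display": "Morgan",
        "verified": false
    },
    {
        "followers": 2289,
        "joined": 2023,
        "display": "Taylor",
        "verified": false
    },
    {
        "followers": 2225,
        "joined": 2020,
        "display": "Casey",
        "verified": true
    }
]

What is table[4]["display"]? "Taylor"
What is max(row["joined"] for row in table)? 2023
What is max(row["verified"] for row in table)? True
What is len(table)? 6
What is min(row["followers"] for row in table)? 1663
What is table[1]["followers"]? 6372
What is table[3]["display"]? "Morgan"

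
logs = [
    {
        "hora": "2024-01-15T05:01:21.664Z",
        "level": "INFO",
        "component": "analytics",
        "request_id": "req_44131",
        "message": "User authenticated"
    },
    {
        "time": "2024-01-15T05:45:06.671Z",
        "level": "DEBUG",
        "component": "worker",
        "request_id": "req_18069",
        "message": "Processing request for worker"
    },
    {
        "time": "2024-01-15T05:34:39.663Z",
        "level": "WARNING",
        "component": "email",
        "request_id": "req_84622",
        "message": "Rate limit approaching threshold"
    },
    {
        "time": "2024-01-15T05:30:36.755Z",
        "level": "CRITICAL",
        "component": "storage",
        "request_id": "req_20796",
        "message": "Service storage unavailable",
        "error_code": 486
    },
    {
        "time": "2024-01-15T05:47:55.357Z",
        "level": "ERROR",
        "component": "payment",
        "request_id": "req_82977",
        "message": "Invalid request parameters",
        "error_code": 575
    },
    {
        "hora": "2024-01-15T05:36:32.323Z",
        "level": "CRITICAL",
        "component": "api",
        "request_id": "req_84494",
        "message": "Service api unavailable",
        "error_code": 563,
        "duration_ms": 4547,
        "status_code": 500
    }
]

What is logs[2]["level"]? "WARNING"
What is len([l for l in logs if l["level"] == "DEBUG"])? 1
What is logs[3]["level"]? "CRITICAL"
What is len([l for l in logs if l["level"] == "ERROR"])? 1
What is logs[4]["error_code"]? 575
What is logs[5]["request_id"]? "req_84494"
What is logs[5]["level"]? "CRITICAL"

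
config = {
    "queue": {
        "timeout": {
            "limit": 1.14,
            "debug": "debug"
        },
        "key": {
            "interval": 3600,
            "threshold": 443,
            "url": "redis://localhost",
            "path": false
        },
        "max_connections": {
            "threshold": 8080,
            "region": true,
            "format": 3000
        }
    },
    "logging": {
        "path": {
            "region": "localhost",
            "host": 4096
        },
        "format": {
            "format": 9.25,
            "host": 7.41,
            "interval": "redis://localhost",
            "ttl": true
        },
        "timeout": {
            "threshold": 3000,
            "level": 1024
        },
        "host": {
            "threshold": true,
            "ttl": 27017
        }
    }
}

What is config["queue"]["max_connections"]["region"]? True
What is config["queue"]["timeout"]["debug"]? "debug"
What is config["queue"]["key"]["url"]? "redis://localhost"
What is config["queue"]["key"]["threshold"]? 443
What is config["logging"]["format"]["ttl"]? True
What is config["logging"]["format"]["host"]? 7.41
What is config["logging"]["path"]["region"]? "localhost"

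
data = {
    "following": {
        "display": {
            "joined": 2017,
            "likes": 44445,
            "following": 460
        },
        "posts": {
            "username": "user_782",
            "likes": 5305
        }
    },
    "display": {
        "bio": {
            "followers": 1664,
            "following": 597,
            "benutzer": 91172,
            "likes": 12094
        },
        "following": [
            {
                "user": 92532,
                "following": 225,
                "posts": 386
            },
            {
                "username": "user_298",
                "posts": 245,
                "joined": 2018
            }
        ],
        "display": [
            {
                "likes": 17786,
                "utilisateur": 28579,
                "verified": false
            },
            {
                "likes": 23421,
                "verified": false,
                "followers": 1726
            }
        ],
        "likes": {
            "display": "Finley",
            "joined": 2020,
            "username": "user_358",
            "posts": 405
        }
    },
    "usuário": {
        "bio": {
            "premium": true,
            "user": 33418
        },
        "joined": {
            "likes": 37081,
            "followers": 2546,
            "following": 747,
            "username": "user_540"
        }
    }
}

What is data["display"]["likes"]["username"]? "user_358"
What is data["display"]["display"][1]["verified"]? False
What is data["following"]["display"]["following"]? 460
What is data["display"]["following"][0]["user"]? 92532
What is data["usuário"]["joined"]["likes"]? 37081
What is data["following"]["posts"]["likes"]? 5305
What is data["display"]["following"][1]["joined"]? 2018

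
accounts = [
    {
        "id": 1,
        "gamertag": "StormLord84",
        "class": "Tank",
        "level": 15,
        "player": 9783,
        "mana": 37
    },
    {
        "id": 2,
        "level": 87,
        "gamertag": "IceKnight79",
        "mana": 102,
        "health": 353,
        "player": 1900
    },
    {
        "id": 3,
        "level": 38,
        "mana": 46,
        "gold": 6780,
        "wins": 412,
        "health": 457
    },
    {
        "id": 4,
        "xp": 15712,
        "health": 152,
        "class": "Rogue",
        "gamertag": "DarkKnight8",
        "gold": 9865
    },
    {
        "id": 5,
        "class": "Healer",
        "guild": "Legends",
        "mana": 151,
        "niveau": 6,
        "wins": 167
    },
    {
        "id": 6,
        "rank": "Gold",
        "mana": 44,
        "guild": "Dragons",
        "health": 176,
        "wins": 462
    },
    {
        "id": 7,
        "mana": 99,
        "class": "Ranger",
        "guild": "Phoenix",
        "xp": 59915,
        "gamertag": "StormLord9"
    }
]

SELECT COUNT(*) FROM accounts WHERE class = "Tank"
1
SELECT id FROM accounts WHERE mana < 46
[1, 6]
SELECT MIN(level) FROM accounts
15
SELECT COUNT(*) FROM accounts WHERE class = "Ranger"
1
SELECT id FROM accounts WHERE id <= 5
[1, 2, 3, 4, 5]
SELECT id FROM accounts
[1, 2, 3, 4, 5, 6, 7]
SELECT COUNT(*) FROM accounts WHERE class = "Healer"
1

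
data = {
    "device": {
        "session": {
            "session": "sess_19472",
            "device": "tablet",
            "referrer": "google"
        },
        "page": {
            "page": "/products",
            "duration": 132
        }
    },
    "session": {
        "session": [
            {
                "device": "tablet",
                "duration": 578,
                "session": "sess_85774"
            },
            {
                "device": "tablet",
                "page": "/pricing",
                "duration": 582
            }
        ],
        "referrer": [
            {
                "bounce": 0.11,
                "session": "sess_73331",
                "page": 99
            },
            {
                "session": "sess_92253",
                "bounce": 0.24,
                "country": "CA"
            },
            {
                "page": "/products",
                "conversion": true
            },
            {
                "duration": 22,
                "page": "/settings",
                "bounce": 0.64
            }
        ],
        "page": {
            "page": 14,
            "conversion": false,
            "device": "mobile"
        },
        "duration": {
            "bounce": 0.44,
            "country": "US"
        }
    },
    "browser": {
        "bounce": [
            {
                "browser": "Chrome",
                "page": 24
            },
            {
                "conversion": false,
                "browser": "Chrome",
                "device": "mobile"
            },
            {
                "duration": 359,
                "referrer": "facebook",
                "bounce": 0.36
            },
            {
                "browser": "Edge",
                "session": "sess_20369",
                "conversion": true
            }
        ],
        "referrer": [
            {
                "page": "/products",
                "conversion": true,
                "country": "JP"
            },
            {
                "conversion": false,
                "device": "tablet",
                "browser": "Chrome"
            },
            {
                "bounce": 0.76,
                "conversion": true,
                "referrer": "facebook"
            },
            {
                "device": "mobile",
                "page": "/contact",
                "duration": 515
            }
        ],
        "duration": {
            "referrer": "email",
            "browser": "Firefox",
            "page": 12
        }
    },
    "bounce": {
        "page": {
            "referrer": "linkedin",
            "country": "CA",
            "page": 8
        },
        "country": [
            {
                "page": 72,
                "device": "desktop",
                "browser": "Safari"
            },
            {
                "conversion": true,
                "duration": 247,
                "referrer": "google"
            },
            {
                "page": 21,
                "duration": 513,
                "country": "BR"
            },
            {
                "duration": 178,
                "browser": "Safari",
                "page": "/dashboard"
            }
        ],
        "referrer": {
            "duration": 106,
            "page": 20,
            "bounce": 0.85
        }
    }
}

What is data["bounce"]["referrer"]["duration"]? 106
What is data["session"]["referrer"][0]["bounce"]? 0.11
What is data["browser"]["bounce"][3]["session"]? "sess_20369"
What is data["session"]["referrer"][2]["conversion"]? True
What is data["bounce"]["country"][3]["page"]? "/dashboard"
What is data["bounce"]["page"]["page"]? 8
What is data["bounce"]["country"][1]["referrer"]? "google"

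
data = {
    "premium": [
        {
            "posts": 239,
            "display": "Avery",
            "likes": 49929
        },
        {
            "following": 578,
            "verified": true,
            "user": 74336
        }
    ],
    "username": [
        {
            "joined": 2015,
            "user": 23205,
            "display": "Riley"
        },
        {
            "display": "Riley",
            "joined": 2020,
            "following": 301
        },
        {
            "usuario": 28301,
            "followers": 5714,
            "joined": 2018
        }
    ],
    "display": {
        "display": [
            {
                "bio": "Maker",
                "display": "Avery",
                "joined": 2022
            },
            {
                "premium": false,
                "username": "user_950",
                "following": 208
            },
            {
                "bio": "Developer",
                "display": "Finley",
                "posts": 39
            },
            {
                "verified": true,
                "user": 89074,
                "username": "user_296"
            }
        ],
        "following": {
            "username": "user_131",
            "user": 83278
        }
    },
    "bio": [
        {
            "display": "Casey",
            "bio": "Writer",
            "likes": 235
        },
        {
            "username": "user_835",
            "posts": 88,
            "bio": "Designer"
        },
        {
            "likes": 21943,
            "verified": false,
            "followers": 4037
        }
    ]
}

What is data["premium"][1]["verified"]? True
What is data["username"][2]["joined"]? 2018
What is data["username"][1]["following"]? 301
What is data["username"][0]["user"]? 23205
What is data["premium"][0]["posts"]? 239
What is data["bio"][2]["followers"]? 4037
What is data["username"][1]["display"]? "Riley"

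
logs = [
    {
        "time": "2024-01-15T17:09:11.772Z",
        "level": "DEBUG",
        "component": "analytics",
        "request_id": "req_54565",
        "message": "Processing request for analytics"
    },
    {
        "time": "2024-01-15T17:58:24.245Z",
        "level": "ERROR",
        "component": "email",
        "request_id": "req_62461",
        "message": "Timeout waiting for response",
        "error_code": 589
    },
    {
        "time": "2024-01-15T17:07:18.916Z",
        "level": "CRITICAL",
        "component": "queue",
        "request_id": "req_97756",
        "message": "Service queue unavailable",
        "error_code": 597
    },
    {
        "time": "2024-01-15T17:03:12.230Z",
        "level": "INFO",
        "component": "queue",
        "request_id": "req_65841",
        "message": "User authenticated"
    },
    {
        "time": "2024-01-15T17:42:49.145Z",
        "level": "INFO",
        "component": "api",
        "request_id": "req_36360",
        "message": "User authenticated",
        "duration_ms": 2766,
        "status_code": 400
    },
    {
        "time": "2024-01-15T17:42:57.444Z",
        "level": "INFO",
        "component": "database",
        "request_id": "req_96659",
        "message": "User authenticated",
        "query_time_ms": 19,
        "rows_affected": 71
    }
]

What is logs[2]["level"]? "CRITICAL"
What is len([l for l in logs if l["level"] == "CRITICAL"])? 1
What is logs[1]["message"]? "Timeout waiting for response"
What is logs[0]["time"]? "2024-01-15T17:09:11.772Z"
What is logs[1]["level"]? "ERROR"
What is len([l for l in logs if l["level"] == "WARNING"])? 0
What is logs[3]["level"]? "INFO"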